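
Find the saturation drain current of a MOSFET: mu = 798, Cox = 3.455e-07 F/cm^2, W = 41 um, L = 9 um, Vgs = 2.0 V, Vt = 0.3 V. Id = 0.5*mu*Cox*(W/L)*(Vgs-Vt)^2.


Step 1: Overdrive voltage Vov = Vgs - Vt = 2.0 - 0.3 = 1.7 V
Step 2: W/L = 41/9 = 4.55556
Step 3: Id = 0.5 * 798 * 3.455e-07 * 4.55556 * 1.7^2
Step 4: Id = 1.81e-03 A

1.81e-03


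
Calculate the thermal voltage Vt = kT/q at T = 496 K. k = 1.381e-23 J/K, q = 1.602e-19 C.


Step 1: kT = 1.381e-23 * 496 = 6.84976e-21 J
Step 2: Vt = kT/q = 6.84976e-21 / 1.602e-19
Step 3: Vt = 0.04276 V

0.04276


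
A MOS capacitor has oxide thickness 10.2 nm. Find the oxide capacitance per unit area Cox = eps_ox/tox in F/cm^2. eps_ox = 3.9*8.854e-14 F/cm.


Step 1: eps_ox = 3.9 * 8.854e-14 = 3.45306e-13 F/cm
Step 2: tox in cm = 10.2 nm * 1e-7 = 1.0200e-06 cm
Step 3: Cox = 3.45306e-13 / 1.0200e-06 = 3.39e-07 F/cm^2

3.39e-07


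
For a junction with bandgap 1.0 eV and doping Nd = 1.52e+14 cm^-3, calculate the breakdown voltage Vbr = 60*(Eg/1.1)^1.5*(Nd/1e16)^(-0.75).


Step 1: Eg/1.1 = 1.0/1.1 = 0.909091
Step 2: (Eg/1.1)^1.5 = 0.909091^1.5 = 0.866784
Step 3: (Nd/1e16)^(-0.75) = (0.0152)^(-0.75) = 23.100283
Step 4: Vbr = 60 * 0.866784 * 23.100283 = 1201.4 V

1201.4


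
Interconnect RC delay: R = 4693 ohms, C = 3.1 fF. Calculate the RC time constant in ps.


Step 1: tau = R * C
Step 2: tau = 4693 * 3.1 fF = 4693 * 3.1e-15 F
Step 3: tau = 1.45483e-11 s = 14.5483 ps

14.5483


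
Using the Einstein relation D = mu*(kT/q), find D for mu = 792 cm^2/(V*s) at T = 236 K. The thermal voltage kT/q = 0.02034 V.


Step 1: D = mu * (kT/q)
Step 2: D = 792 * 0.02034
Step 3: D = 16.11 cm^2/s

16.11


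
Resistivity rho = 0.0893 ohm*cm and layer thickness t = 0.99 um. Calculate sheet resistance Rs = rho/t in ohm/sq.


Step 1: Convert thickness to cm: t = 0.99 um = 9.9000e-05 cm
Step 2: Rs = rho / t = 0.0893 / 9.9000e-05
Step 3: Rs = 902.0 ohm/sq

902.0


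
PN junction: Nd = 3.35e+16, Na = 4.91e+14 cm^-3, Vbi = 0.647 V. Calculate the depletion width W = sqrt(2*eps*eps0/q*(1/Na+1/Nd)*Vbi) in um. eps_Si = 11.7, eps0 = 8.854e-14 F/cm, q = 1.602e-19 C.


Step 1: 1/Na + 1/Nd = 1/4.91e+14 + 1/3.35e+16 = 2.06651e-15
Step 2: 2*eps*eps0/q = 2*11.7*8.854e-14/1.602e-19 = 1.293281e+07
Step 3: W^2 = 1.293281e+07 * 2.06651e-15 * 0.647 = 1.72916e-08
Step 4: W = sqrt(1.72916e-08) = 1.315e-04 cm = 1.315 um

1.315


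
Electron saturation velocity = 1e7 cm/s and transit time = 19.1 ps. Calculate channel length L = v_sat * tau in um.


Step 1: tau in seconds = 19.1 ps * 1e-12 = 1.9100e-11 s
Step 2: L = v_sat * tau = 1e7 * 1.9100e-11 = 1.9100e-04 cm
Step 3: L in um = 1.9100e-04 * 1e4 = 1.91 um

1.91


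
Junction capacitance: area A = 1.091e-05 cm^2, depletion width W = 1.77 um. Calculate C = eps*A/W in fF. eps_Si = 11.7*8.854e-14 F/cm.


Step 1: eps_Si = 11.7 * 8.854e-14 = 1.035918e-12 F/cm
Step 2: W in cm = 1.77 * 1e-4 = 1.77e-04 cm
Step 3: C = 1.035918e-12 * 1.091e-05 / 1.77e-04 = 6.385235e-14 F
Step 4: C = 63.85 fF

63.85


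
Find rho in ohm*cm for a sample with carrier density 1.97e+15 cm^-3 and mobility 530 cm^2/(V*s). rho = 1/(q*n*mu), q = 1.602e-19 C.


Step 1: sigma = q * n * mu = 1.602e-19 * 1.97e+15 * 530 = 1.67265e-01 S/cm
Step 2: rho = 1 / sigma = 1 / 1.67265e-01 = 5.979 ohm*cm

5.979


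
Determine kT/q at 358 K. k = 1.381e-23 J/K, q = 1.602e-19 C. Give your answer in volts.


Step 1: kT = 1.381e-23 * 358 = 4.94398e-21 J
Step 2: Vt = kT/q = 4.94398e-21 / 1.602e-19
Step 3: Vt = 0.03086 V

0.03086


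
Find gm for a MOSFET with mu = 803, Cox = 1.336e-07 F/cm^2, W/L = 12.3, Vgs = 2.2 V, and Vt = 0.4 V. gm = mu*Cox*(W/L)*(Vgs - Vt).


Step 1: Vov = Vgs - Vt = 2.2 - 0.4 = 1.8 V
Step 2: gm = mu * Cox * (W/L) * Vov
Step 3: gm = 803 * 1.336e-07 * 12.3 * 1.8 = 2.38e-03 S

2.38e-03


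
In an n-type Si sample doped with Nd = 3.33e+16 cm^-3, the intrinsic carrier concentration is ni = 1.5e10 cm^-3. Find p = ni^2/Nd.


Step 1: Since Nd >> ni, n ≈ Nd = 3.33e+16 cm^-3
Step 2: p = ni^2 / n = (1.5e10)^2 / 3.33e+16
Step 3: p = 2.25e20 / 3.33e+16 = 6.76e+03 cm^-3

6.76e+03


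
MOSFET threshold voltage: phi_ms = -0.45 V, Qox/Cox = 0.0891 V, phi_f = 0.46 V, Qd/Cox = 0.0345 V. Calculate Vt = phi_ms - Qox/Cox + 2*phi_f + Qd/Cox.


Step 1: Vt = phi_ms - Qox/Cox + 2*phi_f + Qd/Cox
Step 2: Vt = -0.45 - 0.0891 + 2*0.46 + 0.0345
Step 3: Vt = -0.45 - 0.0891 + 0.92 + 0.0345
Step 4: Vt = 0.4154 V

0.4154


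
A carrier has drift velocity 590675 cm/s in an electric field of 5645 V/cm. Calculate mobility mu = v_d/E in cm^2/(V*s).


Step 1: mu = v_d / E
Step 2: mu = 590675 / 5645
Step 3: mu = 104.64 cm^2/(V*s)

104.64


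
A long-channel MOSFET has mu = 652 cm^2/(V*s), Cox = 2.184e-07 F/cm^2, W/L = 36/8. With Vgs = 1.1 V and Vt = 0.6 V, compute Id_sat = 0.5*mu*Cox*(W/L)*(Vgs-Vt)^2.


Step 1: Overdrive voltage Vov = Vgs - Vt = 1.1 - 0.6 = 0.5 V
Step 2: W/L = 36/8 = 4.5
Step 3: Id = 0.5 * 652 * 2.184e-07 * 4.5 * 0.5^2
Step 4: Id = 8.01e-05 A

8.01e-05


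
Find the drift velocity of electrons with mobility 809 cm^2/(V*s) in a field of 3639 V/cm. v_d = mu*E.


Step 1: v_d = mu * E
Step 2: v_d = 809 * 3639 = 2943951
Step 3: v_d = 2.94e+06 cm/s

2.94e+06


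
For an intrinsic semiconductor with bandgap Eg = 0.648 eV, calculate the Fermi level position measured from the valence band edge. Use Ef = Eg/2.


Step 1: For an intrinsic semiconductor, the Fermi level sits at midgap.
Step 2: Ef = Eg / 2 = 0.648 / 2 = 0.324 eV

0.324


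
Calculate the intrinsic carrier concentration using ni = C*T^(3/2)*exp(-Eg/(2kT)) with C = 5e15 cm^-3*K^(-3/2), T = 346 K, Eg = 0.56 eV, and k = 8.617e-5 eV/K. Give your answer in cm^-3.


Step 1: Compute kT = 8.617e-5 * 346 = 0.02981482 eV
Step 2: Exponent = -Eg/(2kT) = -0.56/(2*0.02981482) = -9.39130
Step 3: T^(3/2) = 346^1.5 = 6435.97
Step 4: ni = 5e15 * 6435.97 * exp(-9.39130) = 2.69e+15 cm^-3

2.69e+15


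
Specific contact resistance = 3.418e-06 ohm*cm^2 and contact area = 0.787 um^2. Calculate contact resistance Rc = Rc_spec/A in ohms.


Step 1: Convert area to cm^2: 0.787 um^2 = 7.8700e-09 cm^2
Step 2: Rc = Rc_spec / A = 3.418e-06 / 7.8700e-09
Step 3: Rc = 4.34e+02 ohms

4.34e+02


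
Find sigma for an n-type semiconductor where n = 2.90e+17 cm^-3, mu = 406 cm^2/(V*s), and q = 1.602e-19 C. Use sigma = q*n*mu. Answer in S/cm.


Step 1: sigma = q * n * mu
Step 2: sigma = 1.602e-19 * 2.90e+17 * 406
Step 3: sigma = 1.886e+01 S/cm

1.886e+01


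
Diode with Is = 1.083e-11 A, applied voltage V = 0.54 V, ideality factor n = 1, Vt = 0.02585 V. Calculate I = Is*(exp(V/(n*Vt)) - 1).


Step 1: V/(n*Vt) = 0.54/(1*0.02585) = 20.8897
Step 2: exp(20.8897) = 1.1811e+09
Step 3: I = 1.083e-11 * (1.1811e+09 - 1) = 1.28e-02 A

1.28e-02


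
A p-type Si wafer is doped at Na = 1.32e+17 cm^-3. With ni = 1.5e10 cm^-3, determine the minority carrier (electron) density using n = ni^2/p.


Step 1: Majority hole concentration p ≈ Na = 1.32e+17 cm^-3
Step 2: n = ni^2 / Na = (1.5e10)^2 / 1.32e+17
Step 3: n = 1.70e+03 cm^-3

1.70e+03


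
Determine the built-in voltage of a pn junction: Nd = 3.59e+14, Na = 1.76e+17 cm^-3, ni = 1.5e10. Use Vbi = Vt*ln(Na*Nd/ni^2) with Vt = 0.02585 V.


Step 1: Compute Na*Nd/ni^2 = 1.76e+17 * 3.59e+14 / (1.5e10)^2 = 2.8082e+11
Step 2: ln(2.8082e+11) = 26.3610
Step 3: Vbi = 0.02585 * 26.3610 = 0.681 V

0.681


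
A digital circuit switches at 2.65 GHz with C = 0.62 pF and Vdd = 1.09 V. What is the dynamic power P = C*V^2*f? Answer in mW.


Step 1: V^2 = 1.09^2 = 1.1881 V^2
Step 2: P = C*V^2*f = 0.62e-12 F * 1.1881 * 2.65e9 Hz
Step 3: P = 1.9520483e-03 W
Step 4: P = 1.952 mW

1.952


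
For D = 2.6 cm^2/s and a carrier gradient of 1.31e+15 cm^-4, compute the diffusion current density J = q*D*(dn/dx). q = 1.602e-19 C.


Step 1: J = q * D * (dn/dx)
Step 2: J = 1.602e-19 * 2.6 * 1.31e+15
Step 3: J = 5.46e-04 A/cm^2

5.46e-04


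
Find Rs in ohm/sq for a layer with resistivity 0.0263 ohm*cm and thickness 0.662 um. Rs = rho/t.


Step 1: Convert thickness to cm: t = 0.662 um = 6.6200e-05 cm
Step 2: Rs = rho / t = 0.0263 / 6.6200e-05
Step 3: Rs = 397.3 ohm/sq

397.3


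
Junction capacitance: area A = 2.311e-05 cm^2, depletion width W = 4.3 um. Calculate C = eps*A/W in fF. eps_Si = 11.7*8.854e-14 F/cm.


Step 1: eps_Si = 11.7 * 8.854e-14 = 1.035918e-12 F/cm
Step 2: W in cm = 4.3 * 1e-4 = 4.30e-04 cm
Step 3: C = 1.035918e-12 * 2.311e-05 / 4.30e-04 = 5.567457e-14 F
Step 4: C = 55.67 fF

55.67


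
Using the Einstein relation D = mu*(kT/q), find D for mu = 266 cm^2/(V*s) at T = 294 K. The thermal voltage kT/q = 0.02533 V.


Step 1: D = mu * (kT/q)
Step 2: D = 266 * 0.02533
Step 3: D = 6.74 cm^2/s

6.74


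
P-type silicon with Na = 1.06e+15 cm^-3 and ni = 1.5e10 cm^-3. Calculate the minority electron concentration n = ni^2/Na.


Step 1: Majority hole concentration p ≈ Na = 1.06e+15 cm^-3
Step 2: n = ni^2 / Na = (1.5e10)^2 / 1.06e+15
Step 3: n = 2.12e+05 cm^-3

2.12e+05


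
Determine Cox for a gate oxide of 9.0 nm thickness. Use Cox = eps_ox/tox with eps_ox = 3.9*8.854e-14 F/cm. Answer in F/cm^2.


Step 1: eps_ox = 3.9 * 8.854e-14 = 3.45306e-13 F/cm
Step 2: tox in cm = 9.0 nm * 1e-7 = 9.0000e-07 cm
Step 3: Cox = 3.45306e-13 / 9.0000e-07 = 3.84e-07 F/cm^2

3.84e-07


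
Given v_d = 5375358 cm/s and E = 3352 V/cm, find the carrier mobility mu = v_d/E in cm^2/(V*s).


Step 1: mu = v_d / E
Step 2: mu = 5375358 / 3352
Step 3: mu = 1603.63 cm^2/(V*s)

1603.63


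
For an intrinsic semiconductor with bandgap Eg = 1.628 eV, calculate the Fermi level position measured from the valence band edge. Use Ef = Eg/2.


Step 1: For an intrinsic semiconductor, the Fermi level sits at midgap.
Step 2: Ef = Eg / 2 = 1.628 / 2 = 0.814 eV

0.814


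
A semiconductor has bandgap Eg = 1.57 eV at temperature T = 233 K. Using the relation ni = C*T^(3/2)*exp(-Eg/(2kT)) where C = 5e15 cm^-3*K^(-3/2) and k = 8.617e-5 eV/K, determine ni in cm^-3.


Step 1: Compute kT = 8.617e-5 * 233 = 0.02007761 eV
Step 2: Exponent = -Eg/(2kT) = -1.57/(2*0.02007761) = -39.09828
Step 3: T^(3/2) = 233^1.5 = 3556.59
Step 4: ni = 5e15 * 3556.59 * exp(-39.09828) = 1.86e+02 cm^-3

1.86e+02


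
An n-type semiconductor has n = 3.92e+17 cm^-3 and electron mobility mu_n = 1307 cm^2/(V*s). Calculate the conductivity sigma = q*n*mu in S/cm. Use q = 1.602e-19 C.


Step 1: sigma = q * n * mu
Step 2: sigma = 1.602e-19 * 3.92e+17 * 1307
Step 3: sigma = 8.208e+01 S/cm

8.208e+01


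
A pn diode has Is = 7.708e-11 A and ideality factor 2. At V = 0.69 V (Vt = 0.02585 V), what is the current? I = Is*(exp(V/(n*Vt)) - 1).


Step 1: V/(n*Vt) = 0.69/(2*0.02585) = 13.3462
Step 2: exp(13.3462) = 6.2543e+05
Step 3: I = 7.708e-11 * (6.2543e+05 - 1) = 4.82e-05 A

4.82e-05


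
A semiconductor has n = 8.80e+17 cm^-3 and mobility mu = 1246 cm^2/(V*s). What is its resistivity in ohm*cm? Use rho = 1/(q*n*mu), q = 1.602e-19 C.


Step 1: sigma = q * n * mu = 1.602e-19 * 8.80e+17 * 1246 = 1.75656e+02 S/cm
Step 2: rho = 1 / sigma = 1 / 1.75656e+02 = 0.005693 ohm*cm

0.005693


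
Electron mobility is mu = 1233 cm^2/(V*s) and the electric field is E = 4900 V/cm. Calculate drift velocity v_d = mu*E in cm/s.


Step 1: v_d = mu * E
Step 2: v_d = 1233 * 4900 = 6041700
Step 3: v_d = 6.04e+06 cm/s

6.04e+06


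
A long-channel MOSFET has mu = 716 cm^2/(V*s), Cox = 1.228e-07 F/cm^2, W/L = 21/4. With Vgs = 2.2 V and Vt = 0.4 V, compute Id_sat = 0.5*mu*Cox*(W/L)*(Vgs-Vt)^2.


Step 1: Overdrive voltage Vov = Vgs - Vt = 2.2 - 0.4 = 1.8 V
Step 2: W/L = 21/4 = 5.25
Step 3: Id = 0.5 * 716 * 1.228e-07 * 5.25 * 1.8^2
Step 4: Id = 7.48e-04 A

7.48e-04


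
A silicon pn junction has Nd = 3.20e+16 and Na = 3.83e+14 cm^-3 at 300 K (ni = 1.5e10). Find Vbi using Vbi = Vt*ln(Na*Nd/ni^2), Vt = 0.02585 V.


Step 1: Compute Na*Nd/ni^2 = 3.83e+14 * 3.20e+16 / (1.5e10)^2 = 5.4471e+10
Step 2: ln(5.4471e+10) = 24.7209
Step 3: Vbi = 0.02585 * 24.7209 = 0.639 V

0.639


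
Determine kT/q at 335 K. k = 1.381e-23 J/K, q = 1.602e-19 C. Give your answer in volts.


Step 1: kT = 1.381e-23 * 335 = 4.62635e-21 J
Step 2: Vt = kT/q = 4.62635e-21 / 1.602e-19
Step 3: Vt = 0.02888 V

0.02888


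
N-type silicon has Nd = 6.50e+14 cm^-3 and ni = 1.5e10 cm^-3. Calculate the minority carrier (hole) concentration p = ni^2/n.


Step 1: Since Nd >> ni, n ≈ Nd = 6.50e+14 cm^-3
Step 2: p = ni^2 / n = (1.5e10)^2 / 6.50e+14
Step 3: p = 2.25e20 / 6.50e+14 = 3.46e+05 cm^-3

3.46e+05


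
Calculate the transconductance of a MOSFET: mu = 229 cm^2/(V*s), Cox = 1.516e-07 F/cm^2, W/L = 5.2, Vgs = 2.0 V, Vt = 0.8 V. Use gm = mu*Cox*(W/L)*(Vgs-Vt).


Step 1: Vov = Vgs - Vt = 2.0 - 0.8 = 1.2 V
Step 2: gm = mu * Cox * (W/L) * Vov
Step 3: gm = 229 * 1.516e-07 * 5.2 * 1.2 = 2.17e-04 S

2.17e-04


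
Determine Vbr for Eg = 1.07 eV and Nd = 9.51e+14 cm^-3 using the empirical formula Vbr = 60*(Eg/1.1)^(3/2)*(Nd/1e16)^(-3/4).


Step 1: Eg/1.1 = 1.07/1.1 = 0.972727
Step 2: (Eg/1.1)^1.5 = 0.972727^1.5 = 0.959371
Step 3: (Nd/1e16)^(-0.75) = (0.0951)^(-0.75) = 5.839351
Step 4: Vbr = 60 * 0.959371 * 5.839351 = 336.1 V

336.1


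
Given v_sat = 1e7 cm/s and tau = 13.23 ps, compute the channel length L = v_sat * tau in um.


Step 1: tau in seconds = 13.23 ps * 1e-12 = 1.3230e-11 s
Step 2: L = v_sat * tau = 1e7 * 1.3230e-11 = 1.3230e-04 cm
Step 3: L in um = 1.3230e-04 * 1e4 = 1.323 um

1.323


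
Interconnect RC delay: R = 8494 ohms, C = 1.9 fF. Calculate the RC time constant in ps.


Step 1: tau = R * C
Step 2: tau = 8494 * 1.9 fF = 8494 * 1.9e-15 F
Step 3: tau = 1.61386e-11 s = 16.1386 ps

16.1386


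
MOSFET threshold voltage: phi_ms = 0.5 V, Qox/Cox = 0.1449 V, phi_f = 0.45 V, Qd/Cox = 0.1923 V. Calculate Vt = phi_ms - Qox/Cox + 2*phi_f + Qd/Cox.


Step 1: Vt = phi_ms - Qox/Cox + 2*phi_f + Qd/Cox
Step 2: Vt = 0.5 - 0.1449 + 2*0.45 + 0.1923
Step 3: Vt = 0.5 - 0.1449 + 0.9 + 0.1923
Step 4: Vt = 1.4474 V

1.4474


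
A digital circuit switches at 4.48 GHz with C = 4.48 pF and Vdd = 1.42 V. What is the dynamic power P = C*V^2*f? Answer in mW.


Step 1: V^2 = 1.42^2 = 2.0164 V^2
Step 2: P = C*V^2*f = 4.48e-12 F * 2.0164 * 4.48e9 Hz
Step 3: P = 4.046995456e-02 W
Step 4: P = 40.47 mW

40.47


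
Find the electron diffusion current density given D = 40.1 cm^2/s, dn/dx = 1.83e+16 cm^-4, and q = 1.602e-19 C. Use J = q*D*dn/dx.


Step 1: J = q * D * (dn/dx)
Step 2: J = 1.602e-19 * 40.1 * 1.83e+16
Step 3: J = 1.18e-01 A/cm^2

1.18e-01


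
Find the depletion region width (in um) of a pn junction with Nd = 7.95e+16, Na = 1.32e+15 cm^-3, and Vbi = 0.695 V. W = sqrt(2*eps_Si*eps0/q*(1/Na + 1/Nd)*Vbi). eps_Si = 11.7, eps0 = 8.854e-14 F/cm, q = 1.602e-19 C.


Step 1: 1/Na + 1/Nd = 1/1.32e+15 + 1/7.95e+16 = 7.70154e-16
Step 2: 2*eps*eps0/q = 2*11.7*8.854e-14/1.602e-19 = 1.293281e+07
Step 3: W^2 = 1.293281e+07 * 7.70154e-16 * 0.695 = 6.92238e-09
Step 4: W = sqrt(6.92238e-09) = 8.320e-05 cm = 0.832 um

0.832


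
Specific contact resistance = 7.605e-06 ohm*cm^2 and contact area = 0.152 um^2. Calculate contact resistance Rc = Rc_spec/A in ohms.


Step 1: Convert area to cm^2: 0.152 um^2 = 1.5200e-09 cm^2
Step 2: Rc = Rc_spec / A = 7.605e-06 / 1.5200e-09
Step 3: Rc = 5.00e+03 ohms

5.00e+03


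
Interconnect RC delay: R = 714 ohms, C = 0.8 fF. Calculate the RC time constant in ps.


Step 1: tau = R * C
Step 2: tau = 714 * 0.8 fF = 714 * 8.0e-16 F
Step 3: tau = 5.712e-13 s = 0.5712 ps

0.5712


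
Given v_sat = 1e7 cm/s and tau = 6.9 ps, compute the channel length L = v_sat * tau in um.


Step 1: tau in seconds = 6.9 ps * 1e-12 = 6.9000e-12 s
Step 2: L = v_sat * tau = 1e7 * 6.9000e-12 = 6.9000e-05 cm
Step 3: L in um = 6.9000e-05 * 1e4 = 0.69 um

0.69


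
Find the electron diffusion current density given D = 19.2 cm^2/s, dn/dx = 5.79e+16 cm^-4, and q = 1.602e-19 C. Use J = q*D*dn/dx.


Step 1: J = q * D * (dn/dx)
Step 2: J = 1.602e-19 * 19.2 * 5.79e+16
Step 3: J = 1.78e-01 A/cm^2

1.78e-01


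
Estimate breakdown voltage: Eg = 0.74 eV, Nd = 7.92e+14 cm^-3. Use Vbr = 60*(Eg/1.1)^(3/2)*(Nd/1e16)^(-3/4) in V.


Step 1: Eg/1.1 = 0.74/1.1 = 0.672727
Step 2: (Eg/1.1)^1.5 = 0.672727^1.5 = 0.551770
Step 3: (Nd/1e16)^(-0.75) = (0.0792)^(-0.75) = 6.698169
Step 4: Vbr = 60 * 0.551770 * 6.698169 = 221.8 V

221.8


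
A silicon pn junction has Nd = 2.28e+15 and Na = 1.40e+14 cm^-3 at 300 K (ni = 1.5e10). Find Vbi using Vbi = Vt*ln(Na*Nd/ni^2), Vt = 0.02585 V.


Step 1: Compute Na*Nd/ni^2 = 1.40e+14 * 2.28e+15 / (1.5e10)^2 = 1.4187e+09
Step 2: ln(1.4187e+09) = 21.0730
Step 3: Vbi = 0.02585 * 21.0730 = 0.545 V

0.545


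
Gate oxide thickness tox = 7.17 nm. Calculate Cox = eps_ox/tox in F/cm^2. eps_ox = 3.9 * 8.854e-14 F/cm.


Step 1: eps_ox = 3.9 * 8.854e-14 = 3.45306e-13 F/cm
Step 2: tox in cm = 7.17 nm * 1e-7 = 7.1700e-07 cm
Step 3: Cox = 3.45306e-13 / 7.1700e-07 = 4.82e-07 F/cm^2

4.82e-07


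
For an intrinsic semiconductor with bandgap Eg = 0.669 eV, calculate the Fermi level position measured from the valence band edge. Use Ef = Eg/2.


Step 1: For an intrinsic semiconductor, the Fermi level sits at midgap.
Step 2: Ef = Eg / 2 = 0.669 / 2 = 0.3345 eV

0.3345


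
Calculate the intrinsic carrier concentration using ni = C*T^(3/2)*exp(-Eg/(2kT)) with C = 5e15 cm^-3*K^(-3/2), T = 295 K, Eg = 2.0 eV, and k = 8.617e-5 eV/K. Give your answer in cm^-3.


Step 1: Compute kT = 8.617e-5 * 295 = 0.02542015 eV
Step 2: Exponent = -Eg/(2kT) = -2.0/(2*0.02542015) = -39.33887
Step 3: T^(3/2) = 295^1.5 = 5066.79
Step 4: ni = 5e15 * 5066.79 * exp(-39.33887) = 2.08e+02 cm^-3

2.08e+02


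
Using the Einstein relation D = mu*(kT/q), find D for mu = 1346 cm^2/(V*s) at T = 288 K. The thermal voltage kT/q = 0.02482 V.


Step 1: D = mu * (kT/q)
Step 2: D = 1346 * 0.02482
Step 3: D = 33.41 cm^2/s

33.41


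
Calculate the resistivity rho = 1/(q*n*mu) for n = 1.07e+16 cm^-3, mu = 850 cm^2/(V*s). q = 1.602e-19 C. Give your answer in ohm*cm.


Step 1: sigma = q * n * mu = 1.602e-19 * 1.07e+16 * 850 = 1.45702e+00 S/cm
Step 2: rho = 1 / sigma = 1 / 1.45702e+00 = 0.6863 ohm*cm

0.6863


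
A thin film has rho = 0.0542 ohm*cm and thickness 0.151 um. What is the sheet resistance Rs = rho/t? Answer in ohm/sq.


Step 1: Convert thickness to cm: t = 0.151 um = 1.5100e-05 cm
Step 2: Rs = rho / t = 0.0542 / 1.5100e-05
Step 3: Rs = 3589.4 ohm/sq

3589.4


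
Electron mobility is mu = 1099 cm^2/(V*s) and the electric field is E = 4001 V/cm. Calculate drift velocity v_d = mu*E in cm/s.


Step 1: v_d = mu * E
Step 2: v_d = 1099 * 4001 = 4397099
Step 3: v_d = 4.40e+06 cm/s

4.40e+06


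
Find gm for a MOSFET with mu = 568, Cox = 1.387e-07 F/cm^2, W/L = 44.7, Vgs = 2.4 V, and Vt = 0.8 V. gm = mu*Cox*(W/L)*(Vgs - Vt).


Step 1: Vov = Vgs - Vt = 2.4 - 0.8 = 1.6 V
Step 2: gm = mu * Cox * (W/L) * Vov
Step 3: gm = 568 * 1.387e-07 * 44.7 * 1.6 = 5.63e-03 S

5.63e-03


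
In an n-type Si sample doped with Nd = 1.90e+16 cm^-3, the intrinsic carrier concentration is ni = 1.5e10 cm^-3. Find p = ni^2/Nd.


Step 1: Since Nd >> ni, n ≈ Nd = 1.90e+16 cm^-3
Step 2: p = ni^2 / n = (1.5e10)^2 / 1.90e+16
Step 3: p = 2.25e20 / 1.90e+16 = 1.18e+04 cm^-3

1.18e+04


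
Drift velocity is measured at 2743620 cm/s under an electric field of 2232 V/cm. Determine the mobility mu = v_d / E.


Step 1: mu = v_d / E
Step 2: mu = 2743620 / 2232
Step 3: mu = 1229.22 cm^2/(V*s)

1229.22


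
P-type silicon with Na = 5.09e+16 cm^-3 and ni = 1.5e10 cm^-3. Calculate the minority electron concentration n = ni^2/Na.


Step 1: Majority hole concentration p ≈ Na = 5.09e+16 cm^-3
Step 2: n = ni^2 / Na = (1.5e10)^2 / 5.09e+16
Step 3: n = 4.42e+03 cm^-3

4.42e+03


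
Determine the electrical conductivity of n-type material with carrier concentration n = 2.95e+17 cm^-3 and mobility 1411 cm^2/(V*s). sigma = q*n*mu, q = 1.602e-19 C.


Step 1: sigma = q * n * mu
Step 2: sigma = 1.602e-19 * 2.95e+17 * 1411
Step 3: sigma = 6.668e+01 S/cm

6.668e+01


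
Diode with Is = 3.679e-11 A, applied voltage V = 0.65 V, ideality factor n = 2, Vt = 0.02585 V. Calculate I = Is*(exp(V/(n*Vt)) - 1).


Step 1: V/(n*Vt) = 0.65/(2*0.02585) = 12.5725
Step 2: exp(12.5725) = 2.8851e+05
Step 3: I = 3.679e-11 * (2.8851e+05 - 1) = 1.06e-05 A

1.06e-05


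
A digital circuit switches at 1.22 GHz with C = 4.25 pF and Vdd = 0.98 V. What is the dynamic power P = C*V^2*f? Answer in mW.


Step 1: V^2 = 0.98^2 = 0.9604 V^2
Step 2: P = C*V^2*f = 4.25e-12 F * 0.9604 * 1.22e9 Hz
Step 3: P = 4.979674e-03 W
Step 4: P = 4.98 mW

4.98


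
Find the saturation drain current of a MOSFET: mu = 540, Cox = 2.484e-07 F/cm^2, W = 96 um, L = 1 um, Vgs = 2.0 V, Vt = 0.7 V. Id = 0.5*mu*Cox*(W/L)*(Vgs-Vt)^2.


Step 1: Overdrive voltage Vov = Vgs - Vt = 2.0 - 0.7 = 1.3 V
Step 2: W/L = 96/1 = 96
Step 3: Id = 0.5 * 540 * 2.484e-07 * 96 * 1.3^2
Step 4: Id = 1.09e-02 A

1.09e-02


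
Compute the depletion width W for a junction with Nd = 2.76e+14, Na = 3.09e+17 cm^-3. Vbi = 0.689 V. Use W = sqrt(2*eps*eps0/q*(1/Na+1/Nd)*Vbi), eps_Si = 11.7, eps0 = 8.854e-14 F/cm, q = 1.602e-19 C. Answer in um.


Step 1: 1/Na + 1/Nd = 1/3.09e+17 + 1/2.76e+14 = 3.62642e-15
Step 2: 2*eps*eps0/q = 2*11.7*8.854e-14/1.602e-19 = 1.293281e+07
Step 3: W^2 = 1.293281e+07 * 3.62642e-15 * 0.689 = 3.23140e-08
Step 4: W = sqrt(3.23140e-08) = 1.798e-04 cm = 1.798 um

1.798


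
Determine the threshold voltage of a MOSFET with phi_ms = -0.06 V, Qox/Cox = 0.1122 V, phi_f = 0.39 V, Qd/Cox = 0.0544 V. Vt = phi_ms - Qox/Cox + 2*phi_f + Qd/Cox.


Step 1: Vt = phi_ms - Qox/Cox + 2*phi_f + Qd/Cox
Step 2: Vt = -0.06 - 0.1122 + 2*0.39 + 0.0544
Step 3: Vt = -0.06 - 0.1122 + 0.78 + 0.0544
Step 4: Vt = 0.6622 V

0.6622


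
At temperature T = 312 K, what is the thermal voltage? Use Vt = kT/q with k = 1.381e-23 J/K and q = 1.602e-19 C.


Step 1: kT = 1.381e-23 * 312 = 4.30872e-21 J
Step 2: Vt = kT/q = 4.30872e-21 / 1.602e-19
Step 3: Vt = 0.0269 V

0.0269


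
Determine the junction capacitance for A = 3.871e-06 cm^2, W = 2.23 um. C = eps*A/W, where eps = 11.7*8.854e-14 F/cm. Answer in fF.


Step 1: eps_Si = 11.7 * 8.854e-14 = 1.035918e-12 F/cm
Step 2: W in cm = 2.23 * 1e-4 = 2.23e-04 cm
Step 3: C = 1.035918e-12 * 3.871e-06 / 2.23e-04 = 1.798224e-14 F
Step 4: C = 17.98 fF

17.98


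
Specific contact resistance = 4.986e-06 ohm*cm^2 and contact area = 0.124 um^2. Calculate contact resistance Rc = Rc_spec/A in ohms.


Step 1: Convert area to cm^2: 0.124 um^2 = 1.2400e-09 cm^2
Step 2: Rc = Rc_spec / A = 4.986e-06 / 1.2400e-09
Step 3: Rc = 4.02e+03 ohms

4.02e+03


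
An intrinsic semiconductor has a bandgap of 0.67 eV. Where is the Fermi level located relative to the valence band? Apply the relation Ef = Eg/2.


Step 1: For an intrinsic semiconductor, the Fermi level sits at midgap.
Step 2: Ef = Eg / 2 = 0.67 / 2 = 0.335 eV

0.335


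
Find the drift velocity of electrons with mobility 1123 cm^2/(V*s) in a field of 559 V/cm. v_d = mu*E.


Step 1: v_d = mu * E
Step 2: v_d = 1123 * 559 = 627757
Step 3: v_d = 6.28e+05 cm/s

6.28e+05


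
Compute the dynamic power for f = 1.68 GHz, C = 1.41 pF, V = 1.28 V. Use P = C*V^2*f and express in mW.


Step 1: V^2 = 1.28^2 = 1.6384 V^2
Step 2: P = C*V^2*f = 1.41e-12 F * 1.6384 * 1.68e9 Hz
Step 3: P = 3.88104192e-03 W
Step 4: P = 3.881 mW

3.881


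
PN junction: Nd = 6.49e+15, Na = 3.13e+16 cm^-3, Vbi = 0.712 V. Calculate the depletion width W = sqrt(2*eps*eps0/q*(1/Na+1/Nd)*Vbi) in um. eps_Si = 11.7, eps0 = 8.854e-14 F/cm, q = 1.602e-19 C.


Step 1: 1/Na + 1/Nd = 1/3.13e+16 + 1/6.49e+15 = 1.86032e-16
Step 2: 2*eps*eps0/q = 2*11.7*8.854e-14/1.602e-19 = 1.293281e+07
Step 3: W^2 = 1.293281e+07 * 1.86032e-16 * 0.712 = 1.71301e-09
Step 4: W = sqrt(1.71301e-09) = 4.139e-05 cm = 0.4139 um

0.4139


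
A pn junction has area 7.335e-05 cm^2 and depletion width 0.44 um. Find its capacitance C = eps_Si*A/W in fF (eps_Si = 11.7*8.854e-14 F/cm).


Step 1: eps_Si = 11.7 * 8.854e-14 = 1.035918e-12 F/cm
Step 2: W in cm = 0.44 * 1e-4 = 4.40e-05 cm
Step 3: C = 1.035918e-12 * 7.335e-05 / 4.40e-05 = 1.726922e-12 F
Step 4: C = 1726.92 fF

1726.92


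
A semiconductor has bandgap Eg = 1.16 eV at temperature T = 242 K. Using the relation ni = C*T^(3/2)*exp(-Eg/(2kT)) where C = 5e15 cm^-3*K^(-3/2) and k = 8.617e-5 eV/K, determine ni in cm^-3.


Step 1: Compute kT = 8.617e-5 * 242 = 0.02085314 eV
Step 2: Exponent = -Eg/(2kT) = -1.16/(2*0.02085314) = -27.81356
Step 3: T^(3/2) = 242^1.5 = 3764.64
Step 4: ni = 5e15 * 3764.64 * exp(-27.81356) = 1.57e+07 cm^-3

1.57e+07


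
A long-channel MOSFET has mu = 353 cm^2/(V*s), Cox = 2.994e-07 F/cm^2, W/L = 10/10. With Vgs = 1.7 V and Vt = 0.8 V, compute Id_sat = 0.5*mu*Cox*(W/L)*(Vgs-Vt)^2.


Step 1: Overdrive voltage Vov = Vgs - Vt = 1.7 - 0.8 = 0.9 V
Step 2: W/L = 10/10 = 1
Step 3: Id = 0.5 * 353 * 2.994e-07 * 1 * 0.9^2
Step 4: Id = 4.28e-05 A

4.28e-05


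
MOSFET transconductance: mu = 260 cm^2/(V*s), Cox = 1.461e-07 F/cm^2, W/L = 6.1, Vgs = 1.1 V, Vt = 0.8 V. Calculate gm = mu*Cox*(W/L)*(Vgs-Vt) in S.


Step 1: Vov = Vgs - Vt = 1.1 - 0.8 = 0.3 V
Step 2: gm = mu * Cox * (W/L) * Vov
Step 3: gm = 260 * 1.461e-07 * 6.1 * 0.3 = 6.95e-05 S

6.95e-05


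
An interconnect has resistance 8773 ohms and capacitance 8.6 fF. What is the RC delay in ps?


Step 1: tau = R * C
Step 2: tau = 8773 * 8.6 fF = 8773 * 8.6e-15 F
Step 3: tau = 7.54478e-11 s = 75.4478 ps

75.4478


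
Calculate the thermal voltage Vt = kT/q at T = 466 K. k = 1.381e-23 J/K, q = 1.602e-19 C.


Step 1: kT = 1.381e-23 * 466 = 6.43546e-21 J
Step 2: Vt = kT/q = 6.43546e-21 / 1.602e-19
Step 3: Vt = 0.04017 V

0.04017


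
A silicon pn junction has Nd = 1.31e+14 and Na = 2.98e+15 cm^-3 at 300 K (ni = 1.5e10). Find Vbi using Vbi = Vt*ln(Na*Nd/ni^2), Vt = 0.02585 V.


Step 1: Compute Na*Nd/ni^2 = 2.98e+15 * 1.31e+14 / (1.5e10)^2 = 1.7350e+09
Step 2: ln(1.7350e+09) = 21.2743
Step 3: Vbi = 0.02585 * 21.2743 = 0.55 V

0.55


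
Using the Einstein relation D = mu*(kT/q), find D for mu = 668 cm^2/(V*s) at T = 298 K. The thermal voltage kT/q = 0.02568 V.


Step 1: D = mu * (kT/q)
Step 2: D = 668 * 0.02568
Step 3: D = 17.15 cm^2/s

17.15


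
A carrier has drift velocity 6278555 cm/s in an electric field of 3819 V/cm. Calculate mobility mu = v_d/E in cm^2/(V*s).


Step 1: mu = v_d / E
Step 2: mu = 6278555 / 3819
Step 3: mu = 1644.03 cm^2/(V*s)

1644.03


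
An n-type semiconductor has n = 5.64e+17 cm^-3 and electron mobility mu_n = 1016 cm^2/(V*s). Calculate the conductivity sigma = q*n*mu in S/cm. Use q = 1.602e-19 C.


Step 1: sigma = q * n * mu
Step 2: sigma = 1.602e-19 * 5.64e+17 * 1016
Step 3: sigma = 9.180e+01 S/cm

9.180e+01


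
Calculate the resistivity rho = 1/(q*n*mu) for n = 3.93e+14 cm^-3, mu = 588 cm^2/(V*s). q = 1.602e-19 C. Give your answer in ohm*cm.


Step 1: sigma = q * n * mu = 1.602e-19 * 3.93e+14 * 588 = 3.70197e-02 S/cm
Step 2: rho = 1 / sigma = 1 / 3.70197e-02 = 27.01 ohm*cm

27.01


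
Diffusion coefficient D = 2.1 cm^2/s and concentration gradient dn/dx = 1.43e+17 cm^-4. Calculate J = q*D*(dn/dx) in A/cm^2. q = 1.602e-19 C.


Step 1: J = q * D * (dn/dx)
Step 2: J = 1.602e-19 * 2.1 * 1.43e+17
Step 3: J = 4.81e-02 A/cm^2

4.81e-02


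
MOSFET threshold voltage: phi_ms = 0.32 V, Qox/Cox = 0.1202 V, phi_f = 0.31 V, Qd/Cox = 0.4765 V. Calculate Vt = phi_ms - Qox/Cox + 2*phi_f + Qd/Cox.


Step 1: Vt = phi_ms - Qox/Cox + 2*phi_f + Qd/Cox
Step 2: Vt = 0.32 - 0.1202 + 2*0.31 + 0.4765
Step 3: Vt = 0.32 - 0.1202 + 0.62 + 0.4765
Step 4: Vt = 1.2963 V

1.2963


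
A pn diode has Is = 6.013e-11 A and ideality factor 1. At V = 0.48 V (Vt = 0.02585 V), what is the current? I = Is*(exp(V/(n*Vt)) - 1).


Step 1: V/(n*Vt) = 0.48/(1*0.02585) = 18.5687
Step 2: exp(18.5687) = 1.1595e+08
Step 3: I = 6.013e-11 * (1.1595e+08 - 1) = 6.97e-03 A

6.97e-03


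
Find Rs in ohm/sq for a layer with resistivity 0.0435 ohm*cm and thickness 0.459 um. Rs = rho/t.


Step 1: Convert thickness to cm: t = 0.459 um = 4.5900e-05 cm
Step 2: Rs = rho / t = 0.0435 / 4.5900e-05
Step 3: Rs = 947.7 ohm/sq

947.7


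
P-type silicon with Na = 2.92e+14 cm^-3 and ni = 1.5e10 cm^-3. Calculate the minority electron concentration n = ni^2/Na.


Step 1: Majority hole concentration p ≈ Na = 2.92e+14 cm^-3
Step 2: n = ni^2 / Na = (1.5e10)^2 / 2.92e+14
Step 3: n = 7.71e+05 cm^-3

7.71e+05


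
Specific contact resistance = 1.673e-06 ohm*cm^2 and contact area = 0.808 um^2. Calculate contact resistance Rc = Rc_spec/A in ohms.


Step 1: Convert area to cm^2: 0.808 um^2 = 8.0800e-09 cm^2
Step 2: Rc = Rc_spec / A = 1.673e-06 / 8.0800e-09
Step 3: Rc = 2.07e+02 ohms

2.07e+02


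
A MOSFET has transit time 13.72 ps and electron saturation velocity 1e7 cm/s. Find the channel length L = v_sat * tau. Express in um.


Step 1: tau in seconds = 13.72 ps * 1e-12 = 1.3720e-11 s
Step 2: L = v_sat * tau = 1e7 * 1.3720e-11 = 1.3720e-04 cm
Step 3: L in um = 1.3720e-04 * 1e4 = 1.372 um

1.372


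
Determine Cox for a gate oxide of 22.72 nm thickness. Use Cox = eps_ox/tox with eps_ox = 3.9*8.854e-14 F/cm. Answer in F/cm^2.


Step 1: eps_ox = 3.9 * 8.854e-14 = 3.45306e-13 F/cm
Step 2: tox in cm = 22.72 nm * 1e-7 = 2.2720e-06 cm
Step 3: Cox = 3.45306e-13 / 2.2720e-06 = 1.52e-07 F/cm^2

1.52e-07


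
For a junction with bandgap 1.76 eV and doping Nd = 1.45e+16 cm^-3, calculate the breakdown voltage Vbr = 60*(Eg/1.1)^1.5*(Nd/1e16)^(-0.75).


Step 1: Eg/1.1 = 1.76/1.1 = 1.600000
Step 2: (Eg/1.1)^1.5 = 1.600000^1.5 = 2.023858
Step 3: (Nd/1e16)^(-0.75) = (1.45)^(-0.75) = 0.756788
Step 4: Vbr = 60 * 2.023858 * 0.756788 = 91.9 V

91.9


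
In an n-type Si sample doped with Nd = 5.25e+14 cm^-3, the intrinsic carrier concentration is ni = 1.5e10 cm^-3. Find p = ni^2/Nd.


Step 1: Since Nd >> ni, n ≈ Nd = 5.25e+14 cm^-3
Step 2: p = ni^2 / n = (1.5e10)^2 / 5.25e+14
Step 3: p = 2.25e20 / 5.25e+14 = 4.29e+05 cm^-3

4.29e+05


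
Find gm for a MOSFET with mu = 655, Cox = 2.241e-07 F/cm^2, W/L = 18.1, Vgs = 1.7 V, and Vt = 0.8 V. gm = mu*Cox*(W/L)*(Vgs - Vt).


Step 1: Vov = Vgs - Vt = 1.7 - 0.8 = 0.9 V
Step 2: gm = mu * Cox * (W/L) * Vov
Step 3: gm = 655 * 2.241e-07 * 18.1 * 0.9 = 2.39e-03 S

2.39e-03


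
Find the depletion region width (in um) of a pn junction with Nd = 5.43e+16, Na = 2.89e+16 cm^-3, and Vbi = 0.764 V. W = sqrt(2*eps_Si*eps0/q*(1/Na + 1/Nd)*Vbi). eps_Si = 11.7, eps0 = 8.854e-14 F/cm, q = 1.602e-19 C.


Step 1: 1/Na + 1/Nd = 1/2.89e+16 + 1/5.43e+16 = 5.30183e-17
Step 2: 2*eps*eps0/q = 2*11.7*8.854e-14/1.602e-19 = 1.293281e+07
Step 3: W^2 = 1.293281e+07 * 5.30183e-17 * 0.764 = 5.23856e-10
Step 4: W = sqrt(5.23856e-10) = 2.289e-05 cm = 0.2289 um

0.2289


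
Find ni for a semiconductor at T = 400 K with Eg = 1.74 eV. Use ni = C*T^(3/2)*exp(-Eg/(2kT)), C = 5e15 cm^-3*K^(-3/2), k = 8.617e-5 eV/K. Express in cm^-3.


Step 1: Compute kT = 8.617e-5 * 400 = 0.034468 eV
Step 2: Exponent = -Eg/(2kT) = -1.74/(2*0.034468) = -25.24080
Step 3: T^(3/2) = 400^1.5 = 8000.00
Step 4: ni = 5e15 * 8000.00 * exp(-25.24080) = 4.37e+08 cm^-3

4.37e+08


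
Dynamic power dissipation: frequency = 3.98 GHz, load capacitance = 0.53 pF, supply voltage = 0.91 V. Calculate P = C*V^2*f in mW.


Step 1: V^2 = 0.91^2 = 0.8281 V^2
Step 2: P = C*V^2*f = 0.53e-12 F * 0.8281 * 3.98e9 Hz
Step 3: P = 1.74679414e-03 W
Step 4: P = 1.747 mW

1.747


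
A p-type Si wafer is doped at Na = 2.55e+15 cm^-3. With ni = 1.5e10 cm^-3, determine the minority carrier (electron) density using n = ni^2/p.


Step 1: Majority hole concentration p ≈ Na = 2.55e+15 cm^-3
Step 2: n = ni^2 / Na = (1.5e10)^2 / 2.55e+15
Step 3: n = 8.82e+04 cm^-3

8.82e+04


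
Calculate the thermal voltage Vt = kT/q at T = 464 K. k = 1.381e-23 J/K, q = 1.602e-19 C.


Step 1: kT = 1.381e-23 * 464 = 6.40784e-21 J
Step 2: Vt = kT/q = 6.40784e-21 / 1.602e-19
Step 3: Vt = 0.04 V

0.04


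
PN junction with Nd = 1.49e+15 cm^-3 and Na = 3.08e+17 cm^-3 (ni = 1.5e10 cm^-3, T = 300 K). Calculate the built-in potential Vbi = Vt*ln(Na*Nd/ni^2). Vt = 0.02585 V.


Step 1: Compute Na*Nd/ni^2 = 3.08e+17 * 1.49e+15 / (1.5e10)^2 = 2.0396e+12
Step 2: ln(2.0396e+12) = 28.3438
Step 3: Vbi = 0.02585 * 28.3438 = 0.733 V

0.733


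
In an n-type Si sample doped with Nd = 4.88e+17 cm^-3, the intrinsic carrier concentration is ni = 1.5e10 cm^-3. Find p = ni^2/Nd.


Step 1: Since Nd >> ni, n ≈ Nd = 4.88e+17 cm^-3
Step 2: p = ni^2 / n = (1.5e10)^2 / 4.88e+17
Step 3: p = 2.25e20 / 4.88e+17 = 4.61e+02 cm^-3

4.61e+02


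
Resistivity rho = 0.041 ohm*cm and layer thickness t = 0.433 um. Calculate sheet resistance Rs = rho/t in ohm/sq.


Step 1: Convert thickness to cm: t = 0.433 um = 4.3300e-05 cm
Step 2: Rs = rho / t = 0.041 / 4.3300e-05
Step 3: Rs = 946.9 ohm/sq

946.9


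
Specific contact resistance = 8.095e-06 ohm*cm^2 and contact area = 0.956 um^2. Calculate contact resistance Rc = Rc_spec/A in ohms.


Step 1: Convert area to cm^2: 0.956 um^2 = 9.5600e-09 cm^2
Step 2: Rc = Rc_spec / A = 8.095e-06 / 9.5600e-09
Step 3: Rc = 8.47e+02 ohms

8.47e+02


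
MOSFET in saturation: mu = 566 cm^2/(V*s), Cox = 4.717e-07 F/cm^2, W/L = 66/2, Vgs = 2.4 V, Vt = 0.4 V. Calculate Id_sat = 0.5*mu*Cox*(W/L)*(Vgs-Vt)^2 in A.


Step 1: Overdrive voltage Vov = Vgs - Vt = 2.4 - 0.4 = 2.0 V
Step 2: W/L = 66/2 = 33
Step 3: Id = 0.5 * 566 * 4.717e-07 * 33 * 2.0^2
Step 4: Id = 1.76e-02 A

1.76e-02


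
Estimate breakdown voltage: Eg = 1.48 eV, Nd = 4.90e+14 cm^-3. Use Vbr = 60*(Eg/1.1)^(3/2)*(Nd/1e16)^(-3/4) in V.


Step 1: Eg/1.1 = 1.48/1.1 = 1.345455
Step 2: (Eg/1.1)^1.5 = 1.345455^1.5 = 1.560644
Step 3: (Nd/1e16)^(-0.75) = (0.049)^(-0.75) = 9.601806
Step 4: Vbr = 60 * 1.560644 * 9.601806 = 899.1 V

899.1


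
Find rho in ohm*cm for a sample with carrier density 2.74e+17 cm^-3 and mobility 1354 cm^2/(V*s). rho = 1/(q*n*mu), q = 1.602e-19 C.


Step 1: sigma = q * n * mu = 1.602e-19 * 2.74e+17 * 1354 = 5.94336e+01 S/cm
Step 2: rho = 1 / sigma = 1 / 5.94336e+01 = 0.01683 ohm*cm

0.01683


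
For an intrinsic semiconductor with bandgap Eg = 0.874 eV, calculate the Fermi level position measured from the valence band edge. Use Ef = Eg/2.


Step 1: For an intrinsic semiconductor, the Fermi level sits at midgap.
Step 2: Ef = Eg / 2 = 0.874 / 2 = 0.437 eV

0.437


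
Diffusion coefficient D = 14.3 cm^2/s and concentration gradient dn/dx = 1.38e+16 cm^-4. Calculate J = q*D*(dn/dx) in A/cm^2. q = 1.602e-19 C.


Step 1: J = q * D * (dn/dx)
Step 2: J = 1.602e-19 * 14.3 * 1.38e+16
Step 3: J = 3.16e-02 A/cm^2

3.16e-02


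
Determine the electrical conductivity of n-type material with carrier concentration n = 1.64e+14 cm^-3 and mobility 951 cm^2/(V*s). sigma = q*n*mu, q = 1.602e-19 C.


Step 1: sigma = q * n * mu
Step 2: sigma = 1.602e-19 * 1.64e+14 * 951
Step 3: sigma = 2.499e-02 S/cm

2.499e-02


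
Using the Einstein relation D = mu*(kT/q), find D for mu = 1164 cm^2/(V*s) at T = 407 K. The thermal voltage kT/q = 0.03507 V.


Step 1: D = mu * (kT/q)
Step 2: D = 1164 * 0.03507
Step 3: D = 40.82 cm^2/s

40.82


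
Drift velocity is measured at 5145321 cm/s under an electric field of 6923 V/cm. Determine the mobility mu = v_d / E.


Step 1: mu = v_d / E
Step 2: mu = 5145321 / 6923
Step 3: mu = 743.22 cm^2/(V*s)

743.22


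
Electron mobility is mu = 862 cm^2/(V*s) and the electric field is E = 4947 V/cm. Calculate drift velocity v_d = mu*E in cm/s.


Step 1: v_d = mu * E
Step 2: v_d = 862 * 4947 = 4264314
Step 3: v_d = 4.26e+06 cm/s

4.26e+06


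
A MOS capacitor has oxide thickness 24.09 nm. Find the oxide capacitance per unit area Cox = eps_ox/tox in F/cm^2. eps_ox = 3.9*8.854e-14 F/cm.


Step 1: eps_ox = 3.9 * 8.854e-14 = 3.45306e-13 F/cm
Step 2: tox in cm = 24.09 nm * 1e-7 = 2.4090e-06 cm
Step 3: Cox = 3.45306e-13 / 2.4090e-06 = 1.43e-07 F/cm^2

1.43e-07


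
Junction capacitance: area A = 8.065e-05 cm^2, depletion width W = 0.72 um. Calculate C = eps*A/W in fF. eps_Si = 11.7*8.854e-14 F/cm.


Step 1: eps_Si = 11.7 * 8.854e-14 = 1.035918e-12 F/cm
Step 2: W in cm = 0.72 * 1e-4 = 7.20e-05 cm
Step 3: C = 1.035918e-12 * 8.065e-05 / 7.20e-05 = 1.160372e-12 F
Step 4: C = 1160.37 fF

1160.37


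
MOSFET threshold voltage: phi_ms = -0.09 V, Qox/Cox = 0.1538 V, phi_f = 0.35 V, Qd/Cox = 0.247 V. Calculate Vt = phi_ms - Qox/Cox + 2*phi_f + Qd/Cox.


Step 1: Vt = phi_ms - Qox/Cox + 2*phi_f + Qd/Cox
Step 2: Vt = -0.09 - 0.1538 + 2*0.35 + 0.247
Step 3: Vt = -0.09 - 0.1538 + 0.7 + 0.247
Step 4: Vt = 0.7032 V

0.7032


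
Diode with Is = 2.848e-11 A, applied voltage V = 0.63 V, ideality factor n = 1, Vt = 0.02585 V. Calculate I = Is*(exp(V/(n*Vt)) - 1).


Step 1: V/(n*Vt) = 0.63/(1*0.02585) = 24.3714
Step 2: exp(24.3714) = 3.8403e+10
Step 3: I = 2.848e-11 * (3.8403e+10 - 1) = 1.09e+00 A

1.09e+00


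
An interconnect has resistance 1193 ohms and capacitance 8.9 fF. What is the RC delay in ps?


Step 1: tau = R * C
Step 2: tau = 1193 * 8.9 fF = 1193 * 8.9e-15 F
Step 3: tau = 1.06177e-11 s = 10.6177 ps

10.6177


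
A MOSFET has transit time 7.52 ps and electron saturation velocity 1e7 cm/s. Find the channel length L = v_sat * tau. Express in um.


Step 1: tau in seconds = 7.52 ps * 1e-12 = 7.5200e-12 s
Step 2: L = v_sat * tau = 1e7 * 7.5200e-12 = 7.5200e-05 cm
Step 3: L in um = 7.5200e-05 * 1e4 = 0.752 um

0.752


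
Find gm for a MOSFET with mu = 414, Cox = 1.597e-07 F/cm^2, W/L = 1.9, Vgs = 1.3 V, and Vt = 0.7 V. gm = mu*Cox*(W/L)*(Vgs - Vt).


Step 1: Vov = Vgs - Vt = 1.3 - 0.7 = 0.6 V
Step 2: gm = mu * Cox * (W/L) * Vov
Step 3: gm = 414 * 1.597e-07 * 1.9 * 0.6 = 7.54e-05 S

7.54e-05


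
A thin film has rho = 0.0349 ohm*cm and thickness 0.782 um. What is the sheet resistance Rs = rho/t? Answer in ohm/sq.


Step 1: Convert thickness to cm: t = 0.782 um = 7.8200e-05 cm
Step 2: Rs = rho / t = 0.0349 / 7.8200e-05
Step 3: Rs = 446.3 ohm/sq

446.3


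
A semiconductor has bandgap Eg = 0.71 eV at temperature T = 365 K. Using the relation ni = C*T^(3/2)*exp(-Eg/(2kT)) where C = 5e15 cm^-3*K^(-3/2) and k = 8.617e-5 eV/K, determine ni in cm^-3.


Step 1: Compute kT = 8.617e-5 * 365 = 0.03145205 eV
Step 2: Exponent = -Eg/(2kT) = -0.71/(2*0.03145205) = -11.28702
Step 3: T^(3/2) = 365^1.5 = 6973.32
Step 4: ni = 5e15 * 6973.32 * exp(-11.28702) = 4.37e+14 cm^-3

4.37e+14


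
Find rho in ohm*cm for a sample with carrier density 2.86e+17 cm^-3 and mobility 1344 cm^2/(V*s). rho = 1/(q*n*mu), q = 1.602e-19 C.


Step 1: sigma = q * n * mu = 1.602e-19 * 2.86e+17 * 1344 = 6.15783e+01 S/cm
Step 2: rho = 1 / sigma = 1 / 6.15783e+01 = 0.01624 ohm*cm

0.01624


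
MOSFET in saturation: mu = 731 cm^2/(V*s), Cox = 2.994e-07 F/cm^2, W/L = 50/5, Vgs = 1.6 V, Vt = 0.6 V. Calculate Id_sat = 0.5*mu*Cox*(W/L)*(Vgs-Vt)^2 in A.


Step 1: Overdrive voltage Vov = Vgs - Vt = 1.6 - 0.6 = 1.0 V
Step 2: W/L = 50/5 = 10
Step 3: Id = 0.5 * 731 * 2.994e-07 * 10 * 1.0^2
Step 4: Id = 1.09e-03 A

1.09e-03


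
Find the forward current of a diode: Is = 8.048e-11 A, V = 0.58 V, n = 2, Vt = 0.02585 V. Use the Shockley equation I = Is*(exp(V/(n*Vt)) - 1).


Step 1: V/(n*Vt) = 0.58/(2*0.02585) = 11.2186
Step 2: exp(11.2186) = 7.4503e+04
Step 3: I = 8.048e-11 * (7.4503e+04 - 1) = 6.00e-06 A

6.00e-06


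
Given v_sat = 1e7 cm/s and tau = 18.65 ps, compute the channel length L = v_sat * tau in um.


Step 1: tau in seconds = 18.65 ps * 1e-12 = 1.8650e-11 s
Step 2: L = v_sat * tau = 1e7 * 1.8650e-11 = 1.8650e-04 cm
Step 3: L in um = 1.8650e-04 * 1e4 = 1.865 um

1.865


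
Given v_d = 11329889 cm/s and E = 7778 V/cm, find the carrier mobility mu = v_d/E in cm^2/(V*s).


Step 1: mu = v_d / E
Step 2: mu = 11329889 / 7778
Step 3: mu = 1456.66 cm^2/(V*s)

1456.66


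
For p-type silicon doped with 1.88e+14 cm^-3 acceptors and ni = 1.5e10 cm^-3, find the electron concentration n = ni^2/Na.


Step 1: Majority hole concentration p ≈ Na = 1.88e+14 cm^-3
Step 2: n = ni^2 / Na = (1.5e10)^2 / 1.88e+14
Step 3: n = 1.20e+06 cm^-3

1.20e+06
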